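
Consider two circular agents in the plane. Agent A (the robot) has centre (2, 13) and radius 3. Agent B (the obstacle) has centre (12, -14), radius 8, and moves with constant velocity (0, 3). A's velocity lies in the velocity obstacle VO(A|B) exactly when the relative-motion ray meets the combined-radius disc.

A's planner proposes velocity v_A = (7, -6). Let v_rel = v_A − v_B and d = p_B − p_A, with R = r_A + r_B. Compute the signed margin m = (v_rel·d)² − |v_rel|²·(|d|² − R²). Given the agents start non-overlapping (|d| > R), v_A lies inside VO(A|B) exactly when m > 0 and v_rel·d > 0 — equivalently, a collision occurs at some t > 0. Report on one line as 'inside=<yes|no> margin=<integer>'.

d = (10, -27),  |d|² = 829;  R = 3+8 = 11,  c = 829−11² = 708
v_rel = (7, -9),  |v_rel|² = 130;  v_rel·d = (7)·(10) + (-9)·(-27) = 313
130·t² − 626·t + 708 = 0  ⇒  m = 313² − 130·708 = 5929
m = 5929 > 0,  v_rel·d = 313 > 0  ⇒  inside

inside=yes margin=5929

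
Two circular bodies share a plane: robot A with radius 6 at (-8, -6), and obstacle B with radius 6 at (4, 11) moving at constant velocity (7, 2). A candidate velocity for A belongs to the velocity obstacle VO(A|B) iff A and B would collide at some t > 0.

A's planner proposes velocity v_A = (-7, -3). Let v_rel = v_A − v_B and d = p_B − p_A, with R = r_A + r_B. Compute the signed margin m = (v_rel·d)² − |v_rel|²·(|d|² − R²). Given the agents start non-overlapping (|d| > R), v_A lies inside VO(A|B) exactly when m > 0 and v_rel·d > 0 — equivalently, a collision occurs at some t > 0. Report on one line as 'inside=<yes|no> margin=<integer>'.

d = (12, 17),  |d|² = 433;  R = 6+6 = 12,  c = 433−12² = 289
v_rel = (-14, -5),  |v_rel|² = 221;  v_rel·d = (-14)·(12) + (-5)·(17) = -253
221·t² + 506·t + 289 = 0  ⇒  m = (-253)² − 221·289 = 140
m = 140 > 0,  v_rel·d = -253 < 0  ⇒  outside

inside=no margin=140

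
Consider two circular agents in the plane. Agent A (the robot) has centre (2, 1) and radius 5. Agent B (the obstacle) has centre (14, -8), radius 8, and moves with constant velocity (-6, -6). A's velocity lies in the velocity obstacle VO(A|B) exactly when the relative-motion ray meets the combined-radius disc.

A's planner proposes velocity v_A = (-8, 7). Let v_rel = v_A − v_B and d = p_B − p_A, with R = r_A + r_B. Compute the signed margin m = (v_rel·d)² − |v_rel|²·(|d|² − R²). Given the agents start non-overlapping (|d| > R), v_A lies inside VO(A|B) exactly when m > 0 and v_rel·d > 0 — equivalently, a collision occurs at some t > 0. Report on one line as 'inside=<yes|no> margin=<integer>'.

d = (12, -9),  |d|² = 225;  R = 5+8 = 13,  c = 225−13² = 56
v_rel = (-2, 13),  |v_rel|² = 173;  v_rel·d = (-2)·(12) + (13)·(-9) = -141
173·t² + 282·t + 56 = 0  ⇒  m = (-141)² − 173·56 = 10193
m = 10193 > 0,  v_rel·d = -141 < 0  ⇒  outside

inside=no margin=10193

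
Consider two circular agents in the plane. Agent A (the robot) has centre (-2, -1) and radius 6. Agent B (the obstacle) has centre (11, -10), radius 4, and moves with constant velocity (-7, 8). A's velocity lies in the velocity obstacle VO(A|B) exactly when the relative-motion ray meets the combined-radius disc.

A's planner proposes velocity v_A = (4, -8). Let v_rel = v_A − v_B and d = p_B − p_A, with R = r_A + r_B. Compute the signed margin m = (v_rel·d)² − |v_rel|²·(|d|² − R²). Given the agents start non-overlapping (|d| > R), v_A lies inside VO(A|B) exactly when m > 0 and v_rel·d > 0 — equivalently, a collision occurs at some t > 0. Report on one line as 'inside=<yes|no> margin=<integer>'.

d = (13, -9),  |d|² = 250;  R = 6+4 = 10,  c = 250−10² = 150
v_rel = (11, -16),  |v_rel|² = 377;  v_rel·d = (11)·(13) + (-16)·(-9) = 287
377·t² − 574·t + 150 = 0  ⇒  m = 287² − 377·150 = 25819
m = 25819 > 0,  v_rel·d = 287 > 0  ⇒  inside

inside=yes margin=25819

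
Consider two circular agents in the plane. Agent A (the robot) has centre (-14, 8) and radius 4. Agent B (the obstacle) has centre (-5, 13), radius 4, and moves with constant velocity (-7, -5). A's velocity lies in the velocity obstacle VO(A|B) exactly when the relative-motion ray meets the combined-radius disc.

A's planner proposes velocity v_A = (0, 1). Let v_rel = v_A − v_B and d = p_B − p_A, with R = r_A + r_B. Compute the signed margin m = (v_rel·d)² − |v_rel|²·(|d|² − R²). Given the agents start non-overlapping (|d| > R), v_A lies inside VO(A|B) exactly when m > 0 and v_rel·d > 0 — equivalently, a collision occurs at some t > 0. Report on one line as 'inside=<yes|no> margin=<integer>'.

d = (9, 5),  |d|² = 106;  R = 4+4 = 8,  c = 106−8² = 42
v_rel = (7, 6),  |v_rel|² = 85;  v_rel·d = (7)·(9) + (6)·(5) = 93
85·t² − 186·t + 42 = 0  ⇒  m = 93² − 85·42 = 5079
m = 5079 > 0,  v_rel·d = 93 > 0  ⇒  inside

inside=yes margin=5079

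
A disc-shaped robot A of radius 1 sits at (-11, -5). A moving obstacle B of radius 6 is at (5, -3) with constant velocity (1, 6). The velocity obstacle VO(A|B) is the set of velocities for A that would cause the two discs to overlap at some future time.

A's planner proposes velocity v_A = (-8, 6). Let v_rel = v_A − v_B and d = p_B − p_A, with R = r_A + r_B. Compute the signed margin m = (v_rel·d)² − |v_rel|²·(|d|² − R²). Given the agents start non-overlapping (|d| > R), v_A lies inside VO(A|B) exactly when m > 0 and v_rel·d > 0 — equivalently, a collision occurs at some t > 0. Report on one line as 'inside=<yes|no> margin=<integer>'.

d = (16, 2),  |d|² = 260;  R = 1+6 = 7,  c = 260−7² = 211
v_rel = (-9, 0),  |v_rel|² = 81;  v_rel·d = (-9)·(16) + (0)·(2) = -144
81·t² + 288·t + 211 = 0  ⇒  m = (-144)² − 81·211 = 3645
m = 3645 > 0,  v_rel·d = -144 < 0  ⇒  outside

inside=no margin=3645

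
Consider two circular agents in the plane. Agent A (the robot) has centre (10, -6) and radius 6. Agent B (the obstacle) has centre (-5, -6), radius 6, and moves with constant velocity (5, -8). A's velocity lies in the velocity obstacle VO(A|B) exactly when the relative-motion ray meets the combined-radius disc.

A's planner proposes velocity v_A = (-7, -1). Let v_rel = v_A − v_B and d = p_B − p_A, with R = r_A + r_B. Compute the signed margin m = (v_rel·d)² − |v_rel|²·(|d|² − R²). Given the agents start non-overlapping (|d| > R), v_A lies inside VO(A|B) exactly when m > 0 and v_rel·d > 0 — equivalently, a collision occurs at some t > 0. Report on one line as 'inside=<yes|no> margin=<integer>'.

d = (-15, 0),  |d|² = 225;  R = 6+6 = 12,  c = 225−12² = 81
v_rel = (-12, 7),  |v_rel|² = 193;  v_rel·d = (-12)·(-15) + (7)·(0) = 180
193·t² − 360·t + 81 = 0  ⇒  m = 180² − 193·81 = 16767
m = 16767 > 0,  v_rel·d = 180 > 0  ⇒  inside

inside=yes margin=16767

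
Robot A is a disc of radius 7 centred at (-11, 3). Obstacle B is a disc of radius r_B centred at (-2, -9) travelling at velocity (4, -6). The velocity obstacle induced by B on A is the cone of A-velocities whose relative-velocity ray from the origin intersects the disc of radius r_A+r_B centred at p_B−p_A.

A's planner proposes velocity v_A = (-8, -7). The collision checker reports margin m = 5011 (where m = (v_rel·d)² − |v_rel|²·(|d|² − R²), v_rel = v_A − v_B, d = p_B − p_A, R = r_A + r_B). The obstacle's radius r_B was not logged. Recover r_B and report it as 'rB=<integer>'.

m = 5011
d = (9, -12);  v_rel = (-12, -1),  |v_rel|² = 145
v_rel×d = (-12)·(-12) − (-1)·(9) = 153
since m = R²·145 − 153²:  R² = (23409 + 5011) / 145 = 196
R = √196 = 14  ⇒  r_B = 14 − 7 = 7

rB=7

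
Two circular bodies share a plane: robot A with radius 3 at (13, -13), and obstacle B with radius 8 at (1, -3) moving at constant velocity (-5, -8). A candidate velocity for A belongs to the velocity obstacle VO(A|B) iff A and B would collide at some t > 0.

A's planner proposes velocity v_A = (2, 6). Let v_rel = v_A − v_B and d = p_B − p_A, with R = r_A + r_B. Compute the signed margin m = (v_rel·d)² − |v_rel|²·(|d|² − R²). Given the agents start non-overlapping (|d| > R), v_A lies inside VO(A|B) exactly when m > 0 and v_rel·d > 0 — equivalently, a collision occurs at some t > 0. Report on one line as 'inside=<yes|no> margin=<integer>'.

d = (-12, 10),  |d|² = 244;  R = 3+8 = 11,  c = 244−11² = 123
v_rel = (7, 14),  |v_rel|² = 245;  v_rel·d = (7)·(-12) + (14)·(10) = 56
245·t² − 112·t + 123 = 0  ⇒  m = 56² − 245·123 = -26999
m = -26999 < 0,  v_rel·d = 56 > 0  ⇒  outside

inside=no margin=-26999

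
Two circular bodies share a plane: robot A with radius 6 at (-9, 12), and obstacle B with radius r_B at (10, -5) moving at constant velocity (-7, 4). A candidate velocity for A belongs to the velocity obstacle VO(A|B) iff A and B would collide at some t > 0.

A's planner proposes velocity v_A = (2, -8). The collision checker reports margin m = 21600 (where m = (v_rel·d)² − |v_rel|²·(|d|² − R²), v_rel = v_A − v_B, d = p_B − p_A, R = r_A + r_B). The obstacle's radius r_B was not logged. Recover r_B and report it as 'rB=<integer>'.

m = 21600
d = (19, -17);  v_rel = (9, -12),  |v_rel|² = 225
v_rel×d = (9)·(-17) − (-12)·(19) = 75
since m = R²·225 − 75²:  R² = (5625 + 21600) / 225 = 121
R = √121 = 11  ⇒  r_B = 11 − 6 = 5

rB=5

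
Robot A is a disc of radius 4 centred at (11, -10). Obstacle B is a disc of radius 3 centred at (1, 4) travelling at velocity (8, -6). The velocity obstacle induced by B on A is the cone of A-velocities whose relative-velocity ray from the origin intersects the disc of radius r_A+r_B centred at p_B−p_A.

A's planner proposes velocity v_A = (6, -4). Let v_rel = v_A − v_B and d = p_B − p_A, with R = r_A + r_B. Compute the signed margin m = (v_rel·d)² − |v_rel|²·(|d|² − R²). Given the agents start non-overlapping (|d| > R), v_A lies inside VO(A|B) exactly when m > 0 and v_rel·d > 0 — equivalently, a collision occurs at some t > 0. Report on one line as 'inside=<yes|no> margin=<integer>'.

d = (-10, 14),  |d|² = 296;  R = 4+3 = 7,  c = 296−7² = 247
v_rel = (-2, 2),  |v_rel|² = 8;  v_rel·d = (-2)·(-10) + (2)·(14) = 48
8·t² − 96·t + 247 = 0  ⇒  m = 48² − 8·247 = 328
m = 328 > 0,  v_rel·d = 48 > 0  ⇒  inside

inside=yes margin=328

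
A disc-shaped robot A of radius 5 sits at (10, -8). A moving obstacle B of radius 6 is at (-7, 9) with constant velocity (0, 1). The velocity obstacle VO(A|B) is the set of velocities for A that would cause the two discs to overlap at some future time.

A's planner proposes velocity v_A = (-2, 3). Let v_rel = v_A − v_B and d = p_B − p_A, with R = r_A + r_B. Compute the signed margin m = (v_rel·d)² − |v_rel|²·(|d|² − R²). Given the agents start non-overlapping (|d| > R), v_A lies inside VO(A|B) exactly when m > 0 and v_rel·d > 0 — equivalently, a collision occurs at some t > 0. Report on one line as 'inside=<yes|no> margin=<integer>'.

d = (-17, 17),  |d|² = 578;  R = 5+6 = 11,  c = 578−11² = 457
v_rel = (-2, 2),  |v_rel|² = 8;  v_rel·d = (-2)·(-17) + (2)·(17) = 68
8·t² − 136·t + 457 = 0  ⇒  m = 68² − 8·457 = 968
m = 968 > 0,  v_rel·d = 68 > 0  ⇒  inside

inside=yes margin=968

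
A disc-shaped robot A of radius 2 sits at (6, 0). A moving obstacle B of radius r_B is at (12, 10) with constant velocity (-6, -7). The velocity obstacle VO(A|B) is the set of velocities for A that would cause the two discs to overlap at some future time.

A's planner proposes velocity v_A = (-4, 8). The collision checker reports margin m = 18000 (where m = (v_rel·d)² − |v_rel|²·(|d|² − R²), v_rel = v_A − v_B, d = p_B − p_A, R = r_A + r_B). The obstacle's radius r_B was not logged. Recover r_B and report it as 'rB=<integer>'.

m = 18000
d = (6, 10);  v_rel = (2, 15),  |v_rel|² = 229
v_rel×d = (2)·(10) − (15)·(6) = -70
since m = R²·229 − (-70)²:  R² = (4900 + 18000) / 229 = 100
R = √100 = 10  ⇒  r_B = 10 − 2 = 8

rB=8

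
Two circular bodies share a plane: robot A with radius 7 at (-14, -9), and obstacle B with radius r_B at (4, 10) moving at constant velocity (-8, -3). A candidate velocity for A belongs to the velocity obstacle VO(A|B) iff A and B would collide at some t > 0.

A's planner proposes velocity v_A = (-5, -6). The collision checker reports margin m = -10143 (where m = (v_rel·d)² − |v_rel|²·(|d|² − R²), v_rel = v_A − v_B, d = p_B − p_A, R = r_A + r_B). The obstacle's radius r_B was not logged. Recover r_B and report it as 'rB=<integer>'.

m = -10143
d = (18, 19);  v_rel = (3, -3),  |v_rel|² = 18
v_rel×d = (3)·(19) − (-3)·(18) = 111
since m = R²·18 − 111²:  R² = (12321 + -10143) / 18 = 121
R = √121 = 11  ⇒  r_B = 11 − 7 = 4

rB=4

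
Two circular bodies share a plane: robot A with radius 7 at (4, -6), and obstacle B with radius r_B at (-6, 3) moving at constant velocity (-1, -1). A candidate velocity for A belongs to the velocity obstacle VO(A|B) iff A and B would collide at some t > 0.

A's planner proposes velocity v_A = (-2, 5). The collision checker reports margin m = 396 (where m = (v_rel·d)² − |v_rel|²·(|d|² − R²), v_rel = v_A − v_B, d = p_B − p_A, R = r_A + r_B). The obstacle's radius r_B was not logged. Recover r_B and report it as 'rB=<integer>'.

m = 396
d = (-10, 9);  v_rel = (-1, 6),  |v_rel|² = 37
v_rel×d = (-1)·(9) − (6)·(-10) = 51
since m = R²·37 − 51²:  R² = (2601 + 396) / 37 = 81
R = √81 = 9  ⇒  r_B = 9 − 7 = 2

rB=2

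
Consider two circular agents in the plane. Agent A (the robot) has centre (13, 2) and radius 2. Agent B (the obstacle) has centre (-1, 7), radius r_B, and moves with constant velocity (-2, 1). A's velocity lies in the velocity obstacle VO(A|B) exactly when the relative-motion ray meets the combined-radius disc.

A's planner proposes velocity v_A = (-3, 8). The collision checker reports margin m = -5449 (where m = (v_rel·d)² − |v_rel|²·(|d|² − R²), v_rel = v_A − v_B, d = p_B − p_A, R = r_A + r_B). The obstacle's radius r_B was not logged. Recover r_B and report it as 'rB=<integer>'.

m = -5449
d = (-14, 5);  v_rel = (-1, 7),  |v_rel|² = 50
v_rel×d = (-1)·(5) − (7)·(-14) = 93
since m = R²·50 − 93²:  R² = (8649 + -5449) / 50 = 64
R = √64 = 8  ⇒  r_B = 8 − 2 = 6

rB=6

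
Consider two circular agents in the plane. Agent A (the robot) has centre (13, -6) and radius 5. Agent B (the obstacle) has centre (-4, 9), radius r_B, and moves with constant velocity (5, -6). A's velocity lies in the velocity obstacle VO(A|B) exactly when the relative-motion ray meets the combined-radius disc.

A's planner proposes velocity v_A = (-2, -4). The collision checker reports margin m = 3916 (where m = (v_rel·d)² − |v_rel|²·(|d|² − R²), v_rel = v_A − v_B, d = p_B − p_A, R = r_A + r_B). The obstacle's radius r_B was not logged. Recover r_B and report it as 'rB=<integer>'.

m = 3916
d = (-17, 15);  v_rel = (-7, 2),  |v_rel|² = 53
v_rel×d = (-7)·(15) − (2)·(-17) = -71
since m = R²·53 − (-71)²:  R² = (5041 + 3916) / 53 = 169
R = √169 = 13  ⇒  r_B = 13 − 5 = 8

rB=8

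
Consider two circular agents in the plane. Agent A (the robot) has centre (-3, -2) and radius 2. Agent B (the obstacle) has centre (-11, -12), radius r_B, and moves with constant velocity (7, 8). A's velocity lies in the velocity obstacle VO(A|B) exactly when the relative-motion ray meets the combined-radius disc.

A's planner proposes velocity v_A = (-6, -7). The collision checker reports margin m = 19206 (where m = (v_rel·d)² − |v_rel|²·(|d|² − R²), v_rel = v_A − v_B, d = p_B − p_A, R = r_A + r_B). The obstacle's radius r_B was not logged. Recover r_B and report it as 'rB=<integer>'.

m = 19206
d = (-8, -10);  v_rel = (-13, -15),  |v_rel|² = 394
v_rel×d = (-13)·(-10) − (-15)·(-8) = 10
since m = R²·394 − 10²:  R² = (100 + 19206) / 394 = 49
R = √49 = 7  ⇒  r_B = 7 − 2 = 5

rB=5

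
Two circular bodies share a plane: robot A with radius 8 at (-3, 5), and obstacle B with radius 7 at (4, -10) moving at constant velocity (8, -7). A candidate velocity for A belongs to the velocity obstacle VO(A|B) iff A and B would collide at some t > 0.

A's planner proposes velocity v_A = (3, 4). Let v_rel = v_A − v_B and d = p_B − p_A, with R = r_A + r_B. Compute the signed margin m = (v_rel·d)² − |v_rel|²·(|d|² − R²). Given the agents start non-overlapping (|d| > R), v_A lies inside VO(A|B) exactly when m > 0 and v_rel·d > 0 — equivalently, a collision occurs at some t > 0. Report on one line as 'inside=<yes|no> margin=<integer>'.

d = (7, -15),  |d|² = 274;  R = 8+7 = 15,  c = 274−15² = 49
v_rel = (-5, 11),  |v_rel|² = 146;  v_rel·d = (-5)·(7) + (11)·(-15) = -200
146·t² + 400·t + 49 = 0  ⇒  m = (-200)² − 146·49 = 32846
m = 32846 > 0,  v_rel·d = -200 < 0  ⇒  outside

inside=no margin=32846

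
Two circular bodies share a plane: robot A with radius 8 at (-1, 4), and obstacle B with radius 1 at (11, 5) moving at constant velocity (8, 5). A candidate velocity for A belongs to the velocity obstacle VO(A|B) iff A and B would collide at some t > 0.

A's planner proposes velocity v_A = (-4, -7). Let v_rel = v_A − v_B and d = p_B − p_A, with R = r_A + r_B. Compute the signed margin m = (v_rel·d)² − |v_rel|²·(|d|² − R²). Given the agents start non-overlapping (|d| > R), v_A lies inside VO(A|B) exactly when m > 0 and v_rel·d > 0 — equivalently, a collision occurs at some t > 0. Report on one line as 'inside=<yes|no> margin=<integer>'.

d = (12, 1),  |d|² = 145;  R = 8+1 = 9,  c = 145−9² = 64
v_rel = (-12, -12),  |v_rel|² = 288;  v_rel·d = (-12)·(12) + (-12)·(1) = -156
288·t² + 312·t + 64 = 0  ⇒  m = (-156)² − 288·64 = 5904
m = 5904 > 0,  v_rel·d = -156 < 0  ⇒  outside

inside=no margin=5904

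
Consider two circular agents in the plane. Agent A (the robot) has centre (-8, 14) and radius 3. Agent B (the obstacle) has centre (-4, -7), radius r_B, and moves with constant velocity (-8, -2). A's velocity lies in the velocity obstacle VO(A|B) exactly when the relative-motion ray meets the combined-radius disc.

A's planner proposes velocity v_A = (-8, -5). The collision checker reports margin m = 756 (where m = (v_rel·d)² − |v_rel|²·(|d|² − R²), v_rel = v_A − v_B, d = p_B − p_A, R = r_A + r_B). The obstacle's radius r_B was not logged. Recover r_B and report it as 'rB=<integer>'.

m = 756
d = (4, -21);  v_rel = (0, -3),  |v_rel|² = 9
v_rel×d = (0)·(-21) − (-3)·(4) = 12
since m = R²·9 − 12²:  R² = (144 + 756) / 9 = 100
R = √100 = 10  ⇒  r_B = 10 − 3 = 7

rB=7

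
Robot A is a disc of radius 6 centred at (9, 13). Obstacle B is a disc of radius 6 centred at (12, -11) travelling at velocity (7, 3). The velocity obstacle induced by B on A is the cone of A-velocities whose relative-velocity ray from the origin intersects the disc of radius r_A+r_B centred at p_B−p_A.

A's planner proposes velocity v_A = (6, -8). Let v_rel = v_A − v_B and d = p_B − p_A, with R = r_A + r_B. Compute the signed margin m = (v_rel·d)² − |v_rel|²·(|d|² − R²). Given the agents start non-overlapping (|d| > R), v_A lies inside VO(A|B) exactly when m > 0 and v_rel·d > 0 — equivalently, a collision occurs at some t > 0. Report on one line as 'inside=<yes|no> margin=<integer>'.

d = (3, -24),  |d|² = 585;  R = 6+6 = 12,  c = 585−12² = 441
v_rel = (-1, -11),  |v_rel|² = 122;  v_rel·d = (-1)·(3) + (-11)·(-24) = 261
122·t² − 522·t + 441 = 0  ⇒  m = 261² − 122·441 = 14319
m = 14319 > 0,  v_rel·d = 261 > 0  ⇒  inside

inside=yes margin=14319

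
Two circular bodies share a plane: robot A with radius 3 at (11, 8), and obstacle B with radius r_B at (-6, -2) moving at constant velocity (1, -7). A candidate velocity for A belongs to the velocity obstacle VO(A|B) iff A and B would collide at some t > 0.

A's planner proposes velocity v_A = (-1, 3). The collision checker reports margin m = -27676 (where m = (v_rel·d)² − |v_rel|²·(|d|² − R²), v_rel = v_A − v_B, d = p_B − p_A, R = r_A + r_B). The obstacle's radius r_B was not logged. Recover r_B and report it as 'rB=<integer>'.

m = -27676
d = (-17, -10);  v_rel = (-2, 10),  |v_rel|² = 104
v_rel×d = (-2)·(-10) − (10)·(-17) = 190
since m = R²·104 − 190²:  R² = (36100 + -27676) / 104 = 81
R = √81 = 9  ⇒  r_B = 9 − 3 = 6

rB=6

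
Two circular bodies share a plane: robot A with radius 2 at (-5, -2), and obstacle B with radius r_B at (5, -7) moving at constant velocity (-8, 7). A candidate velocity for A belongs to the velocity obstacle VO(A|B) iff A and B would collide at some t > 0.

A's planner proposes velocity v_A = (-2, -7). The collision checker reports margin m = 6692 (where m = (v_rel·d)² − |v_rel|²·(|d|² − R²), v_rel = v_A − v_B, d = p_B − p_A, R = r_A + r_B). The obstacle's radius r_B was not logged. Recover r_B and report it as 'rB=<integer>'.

m = 6692
d = (10, -5);  v_rel = (6, -14),  |v_rel|² = 232
v_rel×d = (6)·(-5) − (-14)·(10) = 110
since m = R²·232 − 110²:  R² = (12100 + 6692) / 232 = 81
R = √81 = 9  ⇒  r_B = 9 − 2 = 7

rB=7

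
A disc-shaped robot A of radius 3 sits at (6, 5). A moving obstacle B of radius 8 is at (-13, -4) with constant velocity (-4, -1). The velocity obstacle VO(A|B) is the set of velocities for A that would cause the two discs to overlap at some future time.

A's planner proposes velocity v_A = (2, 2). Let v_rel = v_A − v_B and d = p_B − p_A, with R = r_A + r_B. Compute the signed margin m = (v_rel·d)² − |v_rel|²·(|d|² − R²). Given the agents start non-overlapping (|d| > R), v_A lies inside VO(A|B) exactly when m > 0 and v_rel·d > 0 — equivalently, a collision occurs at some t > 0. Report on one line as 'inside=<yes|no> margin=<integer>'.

d = (-19, -9),  |d|² = 442;  R = 3+8 = 11,  c = 442−11² = 321
v_rel = (6, 3),  |v_rel|² = 45;  v_rel·d = (6)·(-19) + (3)·(-9) = -141
45·t² + 282·t + 321 = 0  ⇒  m = (-141)² − 45·321 = 5436
m = 5436 > 0,  v_rel·d = -141 < 0  ⇒  outside

inside=no margin=5436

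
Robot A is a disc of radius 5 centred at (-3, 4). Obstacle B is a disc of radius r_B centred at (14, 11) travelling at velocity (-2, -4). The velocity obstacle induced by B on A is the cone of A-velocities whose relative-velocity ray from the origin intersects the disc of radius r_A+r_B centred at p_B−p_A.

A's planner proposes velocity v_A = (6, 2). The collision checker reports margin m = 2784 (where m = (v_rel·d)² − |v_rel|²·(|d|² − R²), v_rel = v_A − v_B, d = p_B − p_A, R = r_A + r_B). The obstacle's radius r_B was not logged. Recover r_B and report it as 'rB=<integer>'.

m = 2784
d = (17, 7);  v_rel = (8, 6),  |v_rel|² = 100
v_rel×d = (8)·(7) − (6)·(17) = -46
since m = R²·100 − (-46)²:  R² = (2116 + 2784) / 100 = 49
R = √49 = 7  ⇒  r_B = 7 − 5 = 2

rB=2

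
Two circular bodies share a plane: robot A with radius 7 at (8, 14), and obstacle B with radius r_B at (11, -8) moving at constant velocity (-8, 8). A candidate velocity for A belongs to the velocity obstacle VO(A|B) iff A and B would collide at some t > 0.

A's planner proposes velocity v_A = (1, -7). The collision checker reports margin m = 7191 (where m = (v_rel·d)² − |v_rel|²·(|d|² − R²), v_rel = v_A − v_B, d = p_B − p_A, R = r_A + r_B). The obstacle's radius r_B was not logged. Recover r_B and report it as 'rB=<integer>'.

m = 7191
d = (3, -22);  v_rel = (9, -15),  |v_rel|² = 306
v_rel×d = (9)·(-22) − (-15)·(3) = -153
since m = R²·306 − (-153)²:  R² = (23409 + 7191) / 306 = 100
R = √100 = 10  ⇒  r_B = 10 − 7 = 3

rB=3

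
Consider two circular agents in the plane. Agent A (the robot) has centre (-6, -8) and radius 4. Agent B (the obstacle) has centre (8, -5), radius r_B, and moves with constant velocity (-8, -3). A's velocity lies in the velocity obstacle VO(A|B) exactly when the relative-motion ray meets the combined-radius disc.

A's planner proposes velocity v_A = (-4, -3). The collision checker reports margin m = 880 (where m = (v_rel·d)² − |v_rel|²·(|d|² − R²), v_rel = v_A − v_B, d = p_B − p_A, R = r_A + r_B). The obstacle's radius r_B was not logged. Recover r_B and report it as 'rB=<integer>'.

m = 880
d = (14, 3);  v_rel = (4, 0),  |v_rel|² = 16
v_rel×d = (4)·(3) − (0)·(14) = 12
since m = R²·16 − 12²:  R² = (144 + 880) / 16 = 64
R = √64 = 8  ⇒  r_B = 8 − 4 = 4

rB=4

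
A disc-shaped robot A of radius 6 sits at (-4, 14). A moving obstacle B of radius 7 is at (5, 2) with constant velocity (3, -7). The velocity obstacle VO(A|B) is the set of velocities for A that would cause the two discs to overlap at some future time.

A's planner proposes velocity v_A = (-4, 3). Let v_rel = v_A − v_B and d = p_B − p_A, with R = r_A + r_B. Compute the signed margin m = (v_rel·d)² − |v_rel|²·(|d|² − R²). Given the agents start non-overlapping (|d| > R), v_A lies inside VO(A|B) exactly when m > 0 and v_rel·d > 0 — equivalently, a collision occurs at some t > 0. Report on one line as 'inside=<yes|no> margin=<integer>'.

d = (9, -12),  |d|² = 225;  R = 6+7 = 13,  c = 225−13² = 56
v_rel = (-7, 10),  |v_rel|² = 149;  v_rel·d = (-7)·(9) + (10)·(-12) = -183
149·t² + 366·t + 56 = 0  ⇒  m = (-183)² − 149·56 = 25145
m = 25145 > 0,  v_rel·d = -183 < 0  ⇒  outside

inside=no margin=25145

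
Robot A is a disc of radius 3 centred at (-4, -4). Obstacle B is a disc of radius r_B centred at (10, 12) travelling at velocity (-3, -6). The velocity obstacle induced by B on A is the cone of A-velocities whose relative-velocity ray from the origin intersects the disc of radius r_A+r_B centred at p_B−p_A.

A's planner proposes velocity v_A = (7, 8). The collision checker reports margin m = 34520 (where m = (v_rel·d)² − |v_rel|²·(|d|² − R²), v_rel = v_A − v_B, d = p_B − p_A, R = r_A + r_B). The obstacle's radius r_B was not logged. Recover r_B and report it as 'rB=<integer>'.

m = 34520
d = (14, 16);  v_rel = (10, 14),  |v_rel|² = 296
v_rel×d = (10)·(16) − (14)·(14) = -36
since m = R²·296 − (-36)²:  R² = (1296 + 34520) / 296 = 121
R = √121 = 11  ⇒  r_B = 11 − 3 = 8

rB=8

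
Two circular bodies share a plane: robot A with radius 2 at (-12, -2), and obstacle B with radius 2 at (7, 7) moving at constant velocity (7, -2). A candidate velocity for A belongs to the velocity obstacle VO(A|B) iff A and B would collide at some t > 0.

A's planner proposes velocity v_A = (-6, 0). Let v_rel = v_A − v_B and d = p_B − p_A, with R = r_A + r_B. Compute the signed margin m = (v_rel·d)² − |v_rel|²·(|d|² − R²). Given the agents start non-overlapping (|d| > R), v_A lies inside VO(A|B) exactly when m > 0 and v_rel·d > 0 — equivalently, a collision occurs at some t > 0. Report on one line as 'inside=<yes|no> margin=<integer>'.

d = (19, 9),  |d|² = 442;  R = 2+2 = 4,  c = 442−4² = 426
v_rel = (-13, 2),  |v_rel|² = 173;  v_rel·d = (-13)·(19) + (2)·(9) = -229
173·t² + 458·t + 426 = 0  ⇒  m = (-229)² − 173·426 = -21257
m = -21257 < 0,  v_rel·d = -229 < 0  ⇒  outside

inside=no margin=-21257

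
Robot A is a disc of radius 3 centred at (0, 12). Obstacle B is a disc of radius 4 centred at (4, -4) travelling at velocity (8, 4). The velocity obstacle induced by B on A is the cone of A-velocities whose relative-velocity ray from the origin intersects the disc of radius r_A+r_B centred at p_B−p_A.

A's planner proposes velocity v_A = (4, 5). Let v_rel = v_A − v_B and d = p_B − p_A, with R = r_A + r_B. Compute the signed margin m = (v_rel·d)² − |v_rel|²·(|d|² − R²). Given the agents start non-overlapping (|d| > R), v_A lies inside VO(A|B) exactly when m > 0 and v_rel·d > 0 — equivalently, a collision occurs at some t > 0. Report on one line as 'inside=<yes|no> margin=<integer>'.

d = (4, -16),  |d|² = 272;  R = 3+4 = 7,  c = 272−7² = 223
v_rel = (-4, 1),  |v_rel|² = 17;  v_rel·d = (-4)·(4) + (1)·(-16) = -32
17·t² + 64·t + 223 = 0  ⇒  m = (-32)² − 17·223 = -2767
m = -2767 < 0,  v_rel·d = -32 < 0  ⇒  outside

inside=no margin=-2767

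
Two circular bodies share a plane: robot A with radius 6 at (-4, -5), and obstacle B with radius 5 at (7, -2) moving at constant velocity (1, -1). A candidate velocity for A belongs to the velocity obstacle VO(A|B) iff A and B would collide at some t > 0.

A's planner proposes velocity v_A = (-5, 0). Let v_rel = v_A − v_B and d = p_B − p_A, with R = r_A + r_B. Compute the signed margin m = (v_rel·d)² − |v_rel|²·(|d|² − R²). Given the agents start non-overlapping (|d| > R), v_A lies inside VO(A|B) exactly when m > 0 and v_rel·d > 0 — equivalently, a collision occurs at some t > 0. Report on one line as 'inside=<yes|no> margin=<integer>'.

d = (11, 3),  |d|² = 130;  R = 6+5 = 11,  c = 130−11² = 9
v_rel = (-6, 1),  |v_rel|² = 37;  v_rel·d = (-6)·(11) + (1)·(3) = -63
37·t² + 126·t + 9 = 0  ⇒  m = (-63)² − 37·9 = 3636
m = 3636 > 0,  v_rel·d = -63 < 0  ⇒  outside

inside=no margin=3636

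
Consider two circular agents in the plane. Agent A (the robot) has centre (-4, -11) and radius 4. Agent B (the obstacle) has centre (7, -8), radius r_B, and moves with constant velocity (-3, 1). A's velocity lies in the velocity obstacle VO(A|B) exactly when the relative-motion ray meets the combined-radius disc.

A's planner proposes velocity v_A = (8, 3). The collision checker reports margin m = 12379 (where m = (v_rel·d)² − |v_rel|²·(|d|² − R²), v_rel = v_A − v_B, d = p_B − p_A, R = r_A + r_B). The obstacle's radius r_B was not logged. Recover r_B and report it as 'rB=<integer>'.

m = 12379
d = (11, 3);  v_rel = (11, 2),  |v_rel|² = 125
v_rel×d = (11)·(3) − (2)·(11) = 11
since m = R²·125 − 11²:  R² = (121 + 12379) / 125 = 100
R = √100 = 10  ⇒  r_B = 10 − 4 = 6

rB=6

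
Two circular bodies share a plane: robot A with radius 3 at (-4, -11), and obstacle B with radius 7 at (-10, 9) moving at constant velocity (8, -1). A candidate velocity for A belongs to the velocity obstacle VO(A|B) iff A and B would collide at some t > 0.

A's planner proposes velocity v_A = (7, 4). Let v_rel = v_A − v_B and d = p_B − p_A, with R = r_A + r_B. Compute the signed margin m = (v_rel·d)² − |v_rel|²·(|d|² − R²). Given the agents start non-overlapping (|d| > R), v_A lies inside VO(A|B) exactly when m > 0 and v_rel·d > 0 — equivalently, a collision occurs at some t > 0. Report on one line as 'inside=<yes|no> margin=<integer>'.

d = (-6, 20),  |d|² = 436;  R = 3+7 = 10,  c = 436−10² = 336
v_rel = (-1, 5),  |v_rel|² = 26;  v_rel·d = (-1)·(-6) + (5)·(20) = 106
26·t² − 212·t + 336 = 0  ⇒  m = 106² − 26·336 = 2500
m = 2500 > 0,  v_rel·d = 106 > 0  ⇒  inside

inside=yes margin=2500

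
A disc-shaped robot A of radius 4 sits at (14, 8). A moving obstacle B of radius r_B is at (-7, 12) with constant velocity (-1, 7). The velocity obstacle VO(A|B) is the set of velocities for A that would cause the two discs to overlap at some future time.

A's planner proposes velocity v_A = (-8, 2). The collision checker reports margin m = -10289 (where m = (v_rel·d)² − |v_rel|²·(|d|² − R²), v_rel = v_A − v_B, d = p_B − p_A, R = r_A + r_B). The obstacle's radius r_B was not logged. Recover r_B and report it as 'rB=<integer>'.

m = -10289
d = (-21, 4);  v_rel = (-7, -5),  |v_rel|² = 74
v_rel×d = (-7)·(4) − (-5)·(-21) = -133
since m = R²·74 − (-133)²:  R² = (17689 + -10289) / 74 = 100
R = √100 = 10  ⇒  r_B = 10 − 4 = 6

rB=6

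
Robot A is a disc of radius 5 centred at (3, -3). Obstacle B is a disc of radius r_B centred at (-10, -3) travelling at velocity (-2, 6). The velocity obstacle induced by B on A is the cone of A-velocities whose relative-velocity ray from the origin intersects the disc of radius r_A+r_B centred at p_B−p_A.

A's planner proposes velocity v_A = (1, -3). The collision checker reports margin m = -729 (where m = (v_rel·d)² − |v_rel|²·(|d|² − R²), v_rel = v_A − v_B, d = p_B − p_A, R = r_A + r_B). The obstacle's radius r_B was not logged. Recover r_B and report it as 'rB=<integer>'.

m = -729
d = (-13, 0);  v_rel = (3, -9),  |v_rel|² = 90
v_rel×d = (3)·(0) − (-9)·(-13) = -117
since m = R²·90 − (-117)²:  R² = (13689 + -729) / 90 = 144
R = √144 = 12  ⇒  r_B = 12 − 5 = 7

rB=7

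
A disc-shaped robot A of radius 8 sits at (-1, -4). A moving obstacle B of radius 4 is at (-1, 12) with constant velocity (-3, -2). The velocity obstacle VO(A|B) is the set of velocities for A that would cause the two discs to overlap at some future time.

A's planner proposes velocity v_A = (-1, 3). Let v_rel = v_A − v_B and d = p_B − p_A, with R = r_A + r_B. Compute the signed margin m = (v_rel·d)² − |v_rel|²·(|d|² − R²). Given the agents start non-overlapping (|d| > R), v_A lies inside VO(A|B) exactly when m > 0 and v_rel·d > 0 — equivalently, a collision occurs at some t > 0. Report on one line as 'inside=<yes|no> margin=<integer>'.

d = (0, 16),  |d|² = 256;  R = 8+4 = 12,  c = 256−12² = 112
v_rel = (2, 5),  |v_rel|² = 29;  v_rel·d = (2)·(0) + (5)·(16) = 80
29·t² − 160·t + 112 = 0  ⇒  m = 80² − 29·112 = 3152
m = 3152 > 0,  v_rel·d = 80 > 0  ⇒  inside

inside=yes margin=3152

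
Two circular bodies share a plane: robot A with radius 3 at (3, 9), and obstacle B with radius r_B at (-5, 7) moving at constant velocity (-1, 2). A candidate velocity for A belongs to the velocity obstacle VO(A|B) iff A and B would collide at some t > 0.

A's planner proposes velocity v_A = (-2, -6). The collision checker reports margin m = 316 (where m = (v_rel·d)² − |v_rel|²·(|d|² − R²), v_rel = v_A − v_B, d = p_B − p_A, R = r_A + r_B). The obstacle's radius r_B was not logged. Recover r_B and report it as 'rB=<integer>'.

m = 316
d = (-8, -2);  v_rel = (-1, -8),  |v_rel|² = 65
v_rel×d = (-1)·(-2) − (-8)·(-8) = -62
since m = R²·65 − (-62)²:  R² = (3844 + 316) / 65 = 64
R = √64 = 8  ⇒  r_B = 8 − 3 = 5

rB=5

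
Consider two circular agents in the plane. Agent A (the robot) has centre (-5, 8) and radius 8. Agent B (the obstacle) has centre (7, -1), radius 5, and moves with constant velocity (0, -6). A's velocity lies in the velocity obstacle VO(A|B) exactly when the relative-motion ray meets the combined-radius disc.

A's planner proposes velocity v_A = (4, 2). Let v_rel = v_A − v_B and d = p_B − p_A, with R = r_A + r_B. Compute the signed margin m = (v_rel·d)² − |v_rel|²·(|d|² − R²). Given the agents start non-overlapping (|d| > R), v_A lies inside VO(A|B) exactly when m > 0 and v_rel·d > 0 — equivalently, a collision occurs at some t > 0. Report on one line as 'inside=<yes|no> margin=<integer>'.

d = (12, -9),  |d|² = 225;  R = 8+5 = 13,  c = 225−13² = 56
v_rel = (4, 8),  |v_rel|² = 80;  v_rel·d = (4)·(12) + (8)·(-9) = -24
80·t² + 48·t + 56 = 0  ⇒  m = (-24)² − 80·56 = -3904
m = -3904 < 0,  v_rel·d = -24 < 0  ⇒  outside

inside=no margin=-3904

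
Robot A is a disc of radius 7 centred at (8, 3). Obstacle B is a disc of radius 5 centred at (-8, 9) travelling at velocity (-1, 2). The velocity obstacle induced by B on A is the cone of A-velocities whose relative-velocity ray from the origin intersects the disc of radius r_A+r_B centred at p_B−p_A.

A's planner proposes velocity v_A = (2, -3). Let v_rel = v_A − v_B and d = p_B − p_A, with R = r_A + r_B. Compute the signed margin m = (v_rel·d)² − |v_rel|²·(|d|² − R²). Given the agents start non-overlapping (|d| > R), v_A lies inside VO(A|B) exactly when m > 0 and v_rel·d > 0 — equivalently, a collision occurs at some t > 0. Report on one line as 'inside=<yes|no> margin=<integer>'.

d = (-16, 6),  |d|² = 292;  R = 7+5 = 12,  c = 292−12² = 148
v_rel = (3, -5),  |v_rel|² = 34;  v_rel·d = (3)·(-16) + (-5)·(6) = -78
34·t² + 156·t + 148 = 0  ⇒  m = (-78)² − 34·148 = 1052
m = 1052 > 0,  v_rel·d = -78 < 0  ⇒  outside

inside=no margin=1052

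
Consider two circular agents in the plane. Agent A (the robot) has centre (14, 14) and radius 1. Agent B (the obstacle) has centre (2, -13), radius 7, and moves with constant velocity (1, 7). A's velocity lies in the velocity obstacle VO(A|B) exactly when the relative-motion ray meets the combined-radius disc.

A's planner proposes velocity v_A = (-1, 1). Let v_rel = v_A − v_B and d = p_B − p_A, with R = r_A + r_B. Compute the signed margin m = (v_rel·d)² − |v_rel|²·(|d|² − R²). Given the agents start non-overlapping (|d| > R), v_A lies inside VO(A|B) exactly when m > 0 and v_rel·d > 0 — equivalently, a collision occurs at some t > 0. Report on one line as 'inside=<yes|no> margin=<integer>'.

d = (-12, -27),  |d|² = 873;  R = 1+7 = 8,  c = 873−8² = 809
v_rel = (-2, -6),  |v_rel|² = 40;  v_rel·d = (-2)·(-12) + (-6)·(-27) = 186
40·t² − 372·t + 809 = 0  ⇒  m = 186² − 40·809 = 2236
m = 2236 > 0,  v_rel·d = 186 > 0  ⇒  inside

inside=yes margin=2236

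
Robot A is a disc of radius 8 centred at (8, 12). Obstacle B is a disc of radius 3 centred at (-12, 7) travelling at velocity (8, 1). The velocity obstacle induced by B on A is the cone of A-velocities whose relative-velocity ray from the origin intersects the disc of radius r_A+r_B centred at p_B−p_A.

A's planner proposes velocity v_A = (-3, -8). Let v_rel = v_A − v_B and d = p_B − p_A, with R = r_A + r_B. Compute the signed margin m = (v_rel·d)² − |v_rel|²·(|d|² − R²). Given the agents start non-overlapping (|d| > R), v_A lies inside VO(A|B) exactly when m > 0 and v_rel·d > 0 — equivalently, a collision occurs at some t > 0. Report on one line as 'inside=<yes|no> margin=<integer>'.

d = (-20, -5),  |d|² = 425;  R = 8+3 = 11,  c = 425−11² = 304
v_rel = (-11, -9),  |v_rel|² = 202;  v_rel·d = (-11)·(-20) + (-9)·(-5) = 265
202·t² − 530·t + 304 = 0  ⇒  m = 265² − 202·304 = 8817
m = 8817 > 0,  v_rel·d = 265 > 0  ⇒  inside

inside=yes margin=8817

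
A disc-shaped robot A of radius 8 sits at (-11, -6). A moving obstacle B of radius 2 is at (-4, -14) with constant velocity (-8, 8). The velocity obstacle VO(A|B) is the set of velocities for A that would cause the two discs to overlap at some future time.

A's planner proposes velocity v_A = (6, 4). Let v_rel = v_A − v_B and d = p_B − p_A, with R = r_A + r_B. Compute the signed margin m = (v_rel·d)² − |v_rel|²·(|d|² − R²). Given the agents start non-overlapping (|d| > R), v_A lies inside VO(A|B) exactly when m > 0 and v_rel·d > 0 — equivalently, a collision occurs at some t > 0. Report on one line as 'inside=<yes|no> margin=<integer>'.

d = (7, -8),  |d|² = 113;  R = 8+2 = 10,  c = 113−10² = 13
v_rel = (14, -4),  |v_rel|² = 212;  v_rel·d = (14)·(7) + (-4)·(-8) = 130
212·t² − 260·t + 13 = 0  ⇒  m = 130² − 212·13 = 14144
m = 14144 > 0,  v_rel·d = 130 > 0  ⇒  inside

inside=yes margin=14144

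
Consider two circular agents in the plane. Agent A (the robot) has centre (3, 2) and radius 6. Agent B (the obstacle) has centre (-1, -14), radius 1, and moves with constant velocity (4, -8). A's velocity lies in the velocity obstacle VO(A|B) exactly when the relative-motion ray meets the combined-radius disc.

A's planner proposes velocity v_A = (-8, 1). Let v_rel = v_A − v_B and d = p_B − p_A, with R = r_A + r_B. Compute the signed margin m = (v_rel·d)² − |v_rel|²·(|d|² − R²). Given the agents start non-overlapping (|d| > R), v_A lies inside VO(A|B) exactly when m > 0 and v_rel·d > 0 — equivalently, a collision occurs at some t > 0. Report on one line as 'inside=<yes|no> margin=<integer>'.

d = (-4, -16),  |d|² = 272;  R = 6+1 = 7,  c = 272−7² = 223
v_rel = (-12, 9),  |v_rel|² = 225;  v_rel·d = (-12)·(-4) + (9)·(-16) = -96
225·t² + 192·t + 223 = 0  ⇒  m = (-96)² − 225·223 = -40959
m = -40959 < 0,  v_rel·d = -96 < 0  ⇒  outside

inside=no margin=-40959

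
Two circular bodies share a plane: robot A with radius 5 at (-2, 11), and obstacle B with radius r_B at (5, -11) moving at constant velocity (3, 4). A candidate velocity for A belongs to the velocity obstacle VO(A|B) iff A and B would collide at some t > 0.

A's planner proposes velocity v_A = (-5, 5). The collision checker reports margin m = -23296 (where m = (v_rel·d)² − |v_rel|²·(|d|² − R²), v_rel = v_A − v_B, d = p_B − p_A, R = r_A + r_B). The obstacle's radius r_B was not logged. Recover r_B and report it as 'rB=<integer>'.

m = -23296
d = (7, -22);  v_rel = (-8, 1),  |v_rel|² = 65
v_rel×d = (-8)·(-22) − (1)·(7) = 169
since m = R²·65 − 169²:  R² = (28561 + -23296) / 65 = 81
R = √81 = 9  ⇒  r_B = 9 − 5 = 4

rB=4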